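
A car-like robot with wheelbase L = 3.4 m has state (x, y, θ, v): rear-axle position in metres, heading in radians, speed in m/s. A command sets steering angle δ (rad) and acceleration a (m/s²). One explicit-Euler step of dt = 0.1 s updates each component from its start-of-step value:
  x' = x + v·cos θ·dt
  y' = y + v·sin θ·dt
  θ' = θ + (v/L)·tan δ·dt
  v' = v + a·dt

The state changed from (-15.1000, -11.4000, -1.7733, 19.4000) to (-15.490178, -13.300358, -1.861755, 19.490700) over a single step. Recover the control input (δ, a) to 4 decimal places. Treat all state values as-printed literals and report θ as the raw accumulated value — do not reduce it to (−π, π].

a = (v'−v)/dt = (0.090700)/0.1 = 0.9070
Δθ = θ'−θ = -0.088455;  (v·dt/L) = 19.4000·0.1/3.4 = 0.570588
tan δ = Δθ·L/(v·dt) = -0.155024  →  δ = -0.1538

δ = -0.1538, a = 0.9070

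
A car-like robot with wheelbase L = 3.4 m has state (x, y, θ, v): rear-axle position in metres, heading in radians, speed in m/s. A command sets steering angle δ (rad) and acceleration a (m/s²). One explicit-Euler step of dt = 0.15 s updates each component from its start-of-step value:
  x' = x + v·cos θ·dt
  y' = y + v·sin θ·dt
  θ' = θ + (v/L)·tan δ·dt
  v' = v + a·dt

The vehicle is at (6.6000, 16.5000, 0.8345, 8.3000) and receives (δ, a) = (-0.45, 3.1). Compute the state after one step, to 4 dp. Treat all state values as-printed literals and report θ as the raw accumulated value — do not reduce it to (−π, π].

x' = 6.6000 + 8.3000·cos(0.8345)·0.15 = 7.4361
y' = 16.5000 + 8.3000·sin(0.8345)·0.15 = 17.4225
θ' = 0.8345 + (8.3000/3.4)·tan(-0.45)·0.15 = 0.6576
v' = 8.3000 + 3.1000·0.15 = 8.7650

(7.4361, 17.4225, 0.6576, 8.7650)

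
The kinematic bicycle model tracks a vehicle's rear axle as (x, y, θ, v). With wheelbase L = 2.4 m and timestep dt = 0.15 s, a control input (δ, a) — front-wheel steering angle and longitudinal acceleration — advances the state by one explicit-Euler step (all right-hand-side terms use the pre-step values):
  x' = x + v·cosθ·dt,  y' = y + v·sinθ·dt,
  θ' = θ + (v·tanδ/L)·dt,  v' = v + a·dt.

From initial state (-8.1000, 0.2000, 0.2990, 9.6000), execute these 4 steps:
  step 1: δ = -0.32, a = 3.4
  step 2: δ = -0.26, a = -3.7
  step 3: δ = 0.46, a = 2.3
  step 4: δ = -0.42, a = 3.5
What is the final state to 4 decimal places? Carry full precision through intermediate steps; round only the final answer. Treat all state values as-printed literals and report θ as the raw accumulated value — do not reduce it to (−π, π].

after step 1 (δ=-0.32, a=3.4): (-6.723891, 0.624173, 0.100166, 10.110000)
after step 2 (δ=-0.26, a=-3.7): (-5.214992, 0.775822, -0.067926, 9.555000)
after step 3 (δ=0.46, a=2.3): (-3.785047, 0.678541, 0.227950, 9.900000)
after step 4 (δ=-0.42, a=3.5): (-2.338462, 1.014123, -0.048367, 10.425000)

(-2.3385, 1.0141, -0.0484, 10.4250)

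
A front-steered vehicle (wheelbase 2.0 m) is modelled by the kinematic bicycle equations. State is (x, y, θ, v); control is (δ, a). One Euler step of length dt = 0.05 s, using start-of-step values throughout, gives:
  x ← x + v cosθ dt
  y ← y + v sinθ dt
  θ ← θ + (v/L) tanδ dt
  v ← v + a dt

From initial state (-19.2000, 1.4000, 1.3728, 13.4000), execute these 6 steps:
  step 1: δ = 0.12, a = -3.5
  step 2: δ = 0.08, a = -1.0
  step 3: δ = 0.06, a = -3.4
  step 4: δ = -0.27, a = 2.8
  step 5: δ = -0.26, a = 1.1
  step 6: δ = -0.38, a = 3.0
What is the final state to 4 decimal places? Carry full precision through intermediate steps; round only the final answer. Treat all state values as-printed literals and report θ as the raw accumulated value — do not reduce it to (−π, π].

after step 1 (δ=0.12, a=-3.5): (-19.068208, 2.056910, 1.413194, 13.225000)
after step 2 (δ=0.08, a=-1.0): (-18.964424, 2.709965, 1.439701, 13.175000)
after step 3 (δ=0.06, a=-3.4): (-18.878312, 3.363062, 1.459487, 13.005000)
after step 4 (δ=-0.27, a=2.8): (-18.806082, 4.009288, 1.369506, 13.145000)
after step 5 (δ=-0.26, a=1.1): (-18.674676, 4.653268, 1.282085, 13.200000)
after step 6 (δ=-0.38, a=3.0): (-18.486762, 5.285951, 1.150278, 13.350000)

(-18.4868, 5.2860, 1.1503, 13.3500)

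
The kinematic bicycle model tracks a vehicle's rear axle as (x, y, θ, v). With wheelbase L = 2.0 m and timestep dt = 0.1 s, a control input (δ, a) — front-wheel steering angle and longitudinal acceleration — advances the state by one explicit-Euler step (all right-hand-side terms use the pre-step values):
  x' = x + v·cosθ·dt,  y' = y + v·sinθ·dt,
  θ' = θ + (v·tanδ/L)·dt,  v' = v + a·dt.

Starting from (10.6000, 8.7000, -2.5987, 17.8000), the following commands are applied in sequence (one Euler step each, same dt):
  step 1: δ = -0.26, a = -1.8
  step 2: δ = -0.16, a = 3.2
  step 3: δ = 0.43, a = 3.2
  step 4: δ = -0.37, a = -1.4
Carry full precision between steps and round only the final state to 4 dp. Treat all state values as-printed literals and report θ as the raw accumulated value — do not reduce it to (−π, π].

(4.0939, 5.9630, -2.9204, 18.1200)

after step 1 (δ=-0.26, a=-1.8): (9.075932, 7.780425, -2.835459, 17.620000)
after step 2 (δ=-0.16, a=3.2): (7.395855, 7.249404, -2.977634, 17.940000)
after step 3 (δ=0.43, a=3.2): (5.625914, 6.956579, -2.566251, 18.260000)
after step 4 (δ=-0.37, a=-1.4): (4.093888, 5.963014, -2.920370, 18.120000)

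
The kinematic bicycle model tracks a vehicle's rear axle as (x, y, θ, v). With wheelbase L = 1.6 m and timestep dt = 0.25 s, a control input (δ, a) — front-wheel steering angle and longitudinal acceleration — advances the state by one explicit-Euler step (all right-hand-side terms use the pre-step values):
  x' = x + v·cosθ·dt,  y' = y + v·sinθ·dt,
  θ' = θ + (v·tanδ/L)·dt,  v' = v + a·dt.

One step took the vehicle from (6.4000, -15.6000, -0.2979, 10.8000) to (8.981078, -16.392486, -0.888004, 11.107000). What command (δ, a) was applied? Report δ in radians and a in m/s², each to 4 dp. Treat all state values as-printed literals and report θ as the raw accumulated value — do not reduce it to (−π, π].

δ = -0.3364, a = 1.2280

a = (v'−v)/dt = (0.307000)/0.25 = 1.2280
Δθ = θ'−θ = -0.590104;  (v·dt/L) = 10.8000·0.25/1.6 = 1.687500
tan δ = Δθ·L/(v·dt) = -0.349691  →  δ = -0.3364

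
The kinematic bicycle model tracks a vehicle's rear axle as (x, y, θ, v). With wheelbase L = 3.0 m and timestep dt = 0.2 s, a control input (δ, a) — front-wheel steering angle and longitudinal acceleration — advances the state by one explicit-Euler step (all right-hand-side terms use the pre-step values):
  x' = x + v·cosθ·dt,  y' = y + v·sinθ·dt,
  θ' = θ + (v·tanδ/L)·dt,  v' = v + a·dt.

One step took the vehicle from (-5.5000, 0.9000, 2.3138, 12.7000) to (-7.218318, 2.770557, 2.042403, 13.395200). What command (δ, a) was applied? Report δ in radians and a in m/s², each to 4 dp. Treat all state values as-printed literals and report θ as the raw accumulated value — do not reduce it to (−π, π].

a = (v'−v)/dt = (0.695200)/0.2 = 3.4760
Δθ = θ'−θ = -0.271397;  (v·dt/L) = 12.7000·0.2/3.0 = 0.846667
tan δ = Δθ·L/(v·dt) = -0.320548  →  δ = -0.3102

δ = -0.3102, a = 3.4760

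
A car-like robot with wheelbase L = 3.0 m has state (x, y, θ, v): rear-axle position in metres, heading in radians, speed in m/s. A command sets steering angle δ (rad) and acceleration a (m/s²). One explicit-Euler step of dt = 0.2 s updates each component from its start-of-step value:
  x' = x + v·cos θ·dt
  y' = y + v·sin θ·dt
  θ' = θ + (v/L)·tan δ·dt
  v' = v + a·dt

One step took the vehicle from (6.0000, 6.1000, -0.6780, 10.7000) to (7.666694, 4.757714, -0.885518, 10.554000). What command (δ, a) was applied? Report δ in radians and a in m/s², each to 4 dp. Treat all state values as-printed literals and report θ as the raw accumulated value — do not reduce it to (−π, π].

δ = -0.2831, a = -0.7300

a = (v'−v)/dt = (-0.146000)/0.2 = -0.7300
Δθ = θ'−θ = -0.207518;  (v·dt/L) = 10.7000·0.2/3.0 = 0.713333
tan δ = Δθ·L/(v·dt) = -0.290913  →  δ = -0.2831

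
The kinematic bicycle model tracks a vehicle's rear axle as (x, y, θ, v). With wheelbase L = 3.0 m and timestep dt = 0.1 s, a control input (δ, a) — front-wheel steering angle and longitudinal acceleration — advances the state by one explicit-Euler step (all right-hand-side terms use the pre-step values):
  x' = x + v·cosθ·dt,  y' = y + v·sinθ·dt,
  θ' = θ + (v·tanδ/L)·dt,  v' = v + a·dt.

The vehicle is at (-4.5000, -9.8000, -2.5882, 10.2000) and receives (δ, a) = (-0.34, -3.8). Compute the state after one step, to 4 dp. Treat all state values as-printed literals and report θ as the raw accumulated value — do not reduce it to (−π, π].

x' = -4.5000 + 10.2000·cos(-2.5882)·0.1 = -5.3678
y' = -9.8000 + 10.2000·sin(-2.5882)·0.1 = -10.3361
θ' = -2.5882 + (10.2000/3.0)·tan(-0.34)·0.1 = -2.7085
v' = 10.2000 − 3.8000·0.1 = 9.8200

(-5.3678, -10.3361, -2.7085, 9.8200)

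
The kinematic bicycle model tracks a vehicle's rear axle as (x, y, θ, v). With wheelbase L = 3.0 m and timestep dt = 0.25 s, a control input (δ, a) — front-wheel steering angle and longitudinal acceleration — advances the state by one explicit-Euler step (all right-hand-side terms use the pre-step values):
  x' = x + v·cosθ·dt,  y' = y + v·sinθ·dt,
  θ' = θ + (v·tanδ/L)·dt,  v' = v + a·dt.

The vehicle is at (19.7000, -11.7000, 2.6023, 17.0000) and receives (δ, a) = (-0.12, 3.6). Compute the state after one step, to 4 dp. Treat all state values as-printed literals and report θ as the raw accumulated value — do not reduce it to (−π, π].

x' = 19.7000 + 17.0000·cos(2.6023)·0.25 = 16.0532
y' = -11.7000 + 17.0000·sin(2.6023)·0.25 = -9.5175
θ' = 2.6023 + (17.0000/3.0)·tan(-0.12)·0.25 = 2.4315
v' = 17.0000 + 3.6000·0.25 = 17.9000

(16.0532, -9.5175, 2.4315, 17.9000)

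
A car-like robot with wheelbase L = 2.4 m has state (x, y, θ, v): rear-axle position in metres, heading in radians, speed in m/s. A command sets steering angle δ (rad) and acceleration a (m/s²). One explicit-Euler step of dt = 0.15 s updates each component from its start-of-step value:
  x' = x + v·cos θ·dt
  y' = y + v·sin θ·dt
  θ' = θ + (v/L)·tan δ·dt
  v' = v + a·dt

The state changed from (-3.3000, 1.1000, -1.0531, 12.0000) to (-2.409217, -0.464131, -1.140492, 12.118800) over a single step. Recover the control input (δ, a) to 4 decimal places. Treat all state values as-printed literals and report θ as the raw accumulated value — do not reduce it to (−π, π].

δ = -0.1160, a = 0.7920

a = (v'−v)/dt = (0.118800)/0.15 = 0.7920
Δθ = θ'−θ = -0.087392;  (v·dt/L) = 12.0000·0.15/2.4 = 0.750000
tan δ = Δθ·L/(v·dt) = -0.116523  →  δ = -0.1160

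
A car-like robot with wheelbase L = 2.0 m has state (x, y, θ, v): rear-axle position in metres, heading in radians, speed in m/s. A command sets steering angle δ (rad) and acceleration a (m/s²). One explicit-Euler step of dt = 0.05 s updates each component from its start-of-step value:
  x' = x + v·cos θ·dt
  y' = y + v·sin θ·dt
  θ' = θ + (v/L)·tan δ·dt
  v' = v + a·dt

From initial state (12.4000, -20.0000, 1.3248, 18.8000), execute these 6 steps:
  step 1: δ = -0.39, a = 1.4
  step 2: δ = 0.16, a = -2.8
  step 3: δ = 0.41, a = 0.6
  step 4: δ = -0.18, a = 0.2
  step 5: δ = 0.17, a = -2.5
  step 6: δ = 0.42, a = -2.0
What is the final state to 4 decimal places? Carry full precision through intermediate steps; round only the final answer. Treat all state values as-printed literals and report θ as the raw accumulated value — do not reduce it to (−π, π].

(13.8918, -14.6026, 1.6146, 18.5450)

after step 1 (δ=-0.39, a=1.4): (12.628911, -19.088299, 1.131604, 18.870000)
after step 2 (δ=0.16, a=-2.8): (13.030096, -18.234341, 1.207735, 18.730000)
after step 3 (δ=0.41, a=0.6): (13.362682, -17.358888, 1.411251, 18.760000)
after step 4 (δ=-0.18, a=0.2): (13.511701, -16.432801, 1.325907, 18.770000)
after step 5 (δ=0.17, a=-2.5): (13.739239, -15.522301, 1.406457, 18.645000)
after step 6 (δ=0.42, a=-2.0): (13.891756, -14.602612, 1.614616, 18.545000)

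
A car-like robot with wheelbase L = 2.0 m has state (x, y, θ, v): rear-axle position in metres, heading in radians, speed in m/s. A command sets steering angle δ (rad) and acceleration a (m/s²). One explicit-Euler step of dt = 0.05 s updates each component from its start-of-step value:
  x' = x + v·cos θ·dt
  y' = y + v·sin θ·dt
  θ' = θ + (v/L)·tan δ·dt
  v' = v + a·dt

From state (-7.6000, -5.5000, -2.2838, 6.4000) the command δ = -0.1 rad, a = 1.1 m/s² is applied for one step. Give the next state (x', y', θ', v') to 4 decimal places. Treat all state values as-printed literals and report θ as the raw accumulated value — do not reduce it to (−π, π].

x' = -7.6000 + 6.4000·cos(-2.2838)·0.05 = -7.8093
y' = -5.5000 + 6.4000·sin(-2.2838)·0.05 = -5.7420
θ' = -2.2838 + (6.4000/2.0)·tan(-0.1)·0.05 = -2.2999
v' = 6.4000 + 1.1000·0.05 = 6.4550

(-7.8093, -5.7420, -2.2999, 6.4550)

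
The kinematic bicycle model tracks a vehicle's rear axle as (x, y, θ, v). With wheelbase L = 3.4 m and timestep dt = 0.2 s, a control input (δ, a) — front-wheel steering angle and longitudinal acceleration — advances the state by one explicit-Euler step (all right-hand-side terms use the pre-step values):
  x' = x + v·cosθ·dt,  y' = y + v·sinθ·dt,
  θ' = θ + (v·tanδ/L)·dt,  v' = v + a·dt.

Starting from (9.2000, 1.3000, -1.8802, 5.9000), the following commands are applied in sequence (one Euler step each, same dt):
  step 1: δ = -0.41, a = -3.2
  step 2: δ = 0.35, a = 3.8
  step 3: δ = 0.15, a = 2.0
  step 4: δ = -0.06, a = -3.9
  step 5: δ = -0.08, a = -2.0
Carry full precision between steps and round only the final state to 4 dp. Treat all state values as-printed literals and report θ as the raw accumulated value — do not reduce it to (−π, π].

(7.2408, -4.1996, -1.9139, 5.2400)

after step 1 (δ=-0.41, a=-3.2): (8.840701, 0.176032, -2.031043, 5.260000)
after step 2 (δ=0.35, a=3.8): (8.373435, -0.766500, -1.918098, 6.020000)
after step 3 (δ=0.15, a=2.0): (7.963639, -1.898615, -1.864579, 6.420000)
after step 4 (δ=-0.06, a=-3.9): (7.591825, -3.127602, -1.887265, 5.640000)
after step 5 (δ=-0.08, a=-2.0): (7.240778, -4.199586, -1.913863, 5.240000)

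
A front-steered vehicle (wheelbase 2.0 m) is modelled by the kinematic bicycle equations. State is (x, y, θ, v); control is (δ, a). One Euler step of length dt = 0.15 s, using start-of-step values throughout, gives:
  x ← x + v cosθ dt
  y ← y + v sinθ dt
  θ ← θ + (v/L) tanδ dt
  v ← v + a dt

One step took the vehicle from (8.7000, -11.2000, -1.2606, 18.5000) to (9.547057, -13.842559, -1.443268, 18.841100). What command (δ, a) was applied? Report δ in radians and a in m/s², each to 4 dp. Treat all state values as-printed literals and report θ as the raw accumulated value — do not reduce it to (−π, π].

δ = -0.1309, a = 2.2740

a = (v'−v)/dt = (0.341100)/0.15 = 2.2740
Δθ = θ'−θ = -0.182668;  (v·dt/L) = 18.5000·0.15/2.0 = 1.387500
tan δ = Δθ·L/(v·dt) = -0.131653  →  δ = -0.1309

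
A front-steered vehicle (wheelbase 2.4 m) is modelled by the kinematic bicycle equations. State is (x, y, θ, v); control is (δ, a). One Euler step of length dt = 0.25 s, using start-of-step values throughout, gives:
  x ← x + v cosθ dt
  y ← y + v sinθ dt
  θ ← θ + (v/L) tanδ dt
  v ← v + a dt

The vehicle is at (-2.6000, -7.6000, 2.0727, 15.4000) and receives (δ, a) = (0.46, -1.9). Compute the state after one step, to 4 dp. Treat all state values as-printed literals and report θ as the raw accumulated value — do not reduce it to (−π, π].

x' = -2.6000 + 15.4000·cos(2.0727)·0.25 = -4.4522
y' = -7.6000 + 15.4000·sin(2.0727)·0.25 = -4.2248
θ' = 2.0727 + (15.4000/2.4)·tan(0.46)·0.25 = 2.8675
v' = 15.4000 − 1.9000·0.25 = 14.9250

(-4.4522, -4.2248, 2.8675, 14.9250)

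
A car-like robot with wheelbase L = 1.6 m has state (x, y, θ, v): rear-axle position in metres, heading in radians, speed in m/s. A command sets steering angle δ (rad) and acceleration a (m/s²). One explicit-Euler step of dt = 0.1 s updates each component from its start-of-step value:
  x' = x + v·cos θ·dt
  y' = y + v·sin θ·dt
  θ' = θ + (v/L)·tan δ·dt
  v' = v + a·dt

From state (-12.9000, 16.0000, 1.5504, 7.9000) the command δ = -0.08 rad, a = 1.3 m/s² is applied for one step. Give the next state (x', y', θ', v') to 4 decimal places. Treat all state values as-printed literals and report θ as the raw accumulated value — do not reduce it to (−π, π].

(-12.8839, 16.7898, 1.5108, 8.0300)

x' = -12.9000 + 7.9000·cos(1.5504)·0.1 = -12.8839
y' = 16.0000 + 7.9000·sin(1.5504)·0.1 = 16.7898
θ' = 1.5504 + (7.9000/1.6)·tan(-0.08)·0.1 = 1.5108
v' = 7.9000 + 1.3000·0.1 = 8.0300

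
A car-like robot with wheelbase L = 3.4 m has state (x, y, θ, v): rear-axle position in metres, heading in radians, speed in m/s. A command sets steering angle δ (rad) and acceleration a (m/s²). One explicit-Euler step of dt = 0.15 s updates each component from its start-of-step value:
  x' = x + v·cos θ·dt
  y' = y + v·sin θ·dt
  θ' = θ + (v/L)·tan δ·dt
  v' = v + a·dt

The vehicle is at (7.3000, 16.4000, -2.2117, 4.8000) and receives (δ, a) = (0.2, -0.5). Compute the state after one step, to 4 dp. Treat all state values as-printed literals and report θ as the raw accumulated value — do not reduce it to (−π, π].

(6.8695, 15.8229, -2.1688, 4.7250)

x' = 7.3000 + 4.8000·cos(-2.2117)·0.15 = 6.8695
y' = 16.4000 + 4.8000·sin(-2.2117)·0.15 = 15.8229
θ' = -2.2117 + (4.8000/3.4)·tan(0.2)·0.15 = -2.1688
v' = 4.8000 − 0.5000·0.15 = 4.7250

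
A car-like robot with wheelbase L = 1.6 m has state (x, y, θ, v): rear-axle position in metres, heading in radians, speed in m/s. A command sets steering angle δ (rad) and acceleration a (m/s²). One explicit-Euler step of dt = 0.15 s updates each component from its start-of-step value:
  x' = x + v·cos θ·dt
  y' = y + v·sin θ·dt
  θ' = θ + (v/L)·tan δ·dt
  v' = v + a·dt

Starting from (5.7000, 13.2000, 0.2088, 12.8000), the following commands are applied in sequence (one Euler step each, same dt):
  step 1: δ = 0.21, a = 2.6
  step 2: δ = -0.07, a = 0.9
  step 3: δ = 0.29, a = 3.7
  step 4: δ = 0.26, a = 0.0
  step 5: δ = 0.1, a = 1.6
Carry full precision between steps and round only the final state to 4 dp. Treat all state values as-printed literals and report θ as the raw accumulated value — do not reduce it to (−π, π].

after step 1 (δ=0.21, a=2.6): (7.578298, 13.597989, 0.464571, 13.190000)
after step 2 (δ=-0.07, a=0.9): (9.347105, 14.484435, 0.377870, 13.325000)
after step 3 (δ=0.29, a=3.7): (11.204848, 15.221857, 0.750653, 13.880000)
after step 4 (δ=0.26, a=0.0): (12.727298, 16.642023, 1.096813, 13.880000)
after step 5 (δ=0.1, a=1.6): (13.677593, 18.494498, 1.227374, 14.120000)

(13.6776, 18.4945, 1.2274, 14.1200)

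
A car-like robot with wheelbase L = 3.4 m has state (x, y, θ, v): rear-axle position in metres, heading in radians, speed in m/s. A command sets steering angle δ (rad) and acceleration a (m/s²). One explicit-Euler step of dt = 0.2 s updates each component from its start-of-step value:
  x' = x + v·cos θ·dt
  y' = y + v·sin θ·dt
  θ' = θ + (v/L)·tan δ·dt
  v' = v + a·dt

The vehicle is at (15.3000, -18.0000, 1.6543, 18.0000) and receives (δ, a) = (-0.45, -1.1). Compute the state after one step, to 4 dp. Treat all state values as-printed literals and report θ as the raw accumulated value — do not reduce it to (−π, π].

x' = 15.3000 + 18.0000·cos(1.6543)·0.2 = 14.9997
y' = -18.0000 + 18.0000·sin(1.6543)·0.2 = -14.4125
θ' = 1.6543 + (18.0000/3.4)·tan(-0.45)·0.2 = 1.1428
v' = 18.0000 − 1.1000·0.2 = 17.7800

(14.9997, -14.4125, 1.1428, 17.7800)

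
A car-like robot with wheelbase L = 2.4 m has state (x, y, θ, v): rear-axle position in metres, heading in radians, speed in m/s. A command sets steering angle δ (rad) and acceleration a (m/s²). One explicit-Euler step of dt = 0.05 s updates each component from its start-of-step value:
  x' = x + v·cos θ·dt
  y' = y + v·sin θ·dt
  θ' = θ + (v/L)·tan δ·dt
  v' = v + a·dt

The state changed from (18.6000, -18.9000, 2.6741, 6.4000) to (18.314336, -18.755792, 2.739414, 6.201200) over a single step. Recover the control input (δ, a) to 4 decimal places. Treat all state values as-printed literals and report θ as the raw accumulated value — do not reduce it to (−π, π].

δ = 0.4555, a = -3.9760

a = (v'−v)/dt = (-0.198800)/0.05 = -3.9760
Δθ = θ'−θ = 0.065314;  (v·dt/L) = 6.4000·0.05/2.4 = 0.133333
tan δ = Δθ·L/(v·dt) = 0.489855  →  δ = 0.4555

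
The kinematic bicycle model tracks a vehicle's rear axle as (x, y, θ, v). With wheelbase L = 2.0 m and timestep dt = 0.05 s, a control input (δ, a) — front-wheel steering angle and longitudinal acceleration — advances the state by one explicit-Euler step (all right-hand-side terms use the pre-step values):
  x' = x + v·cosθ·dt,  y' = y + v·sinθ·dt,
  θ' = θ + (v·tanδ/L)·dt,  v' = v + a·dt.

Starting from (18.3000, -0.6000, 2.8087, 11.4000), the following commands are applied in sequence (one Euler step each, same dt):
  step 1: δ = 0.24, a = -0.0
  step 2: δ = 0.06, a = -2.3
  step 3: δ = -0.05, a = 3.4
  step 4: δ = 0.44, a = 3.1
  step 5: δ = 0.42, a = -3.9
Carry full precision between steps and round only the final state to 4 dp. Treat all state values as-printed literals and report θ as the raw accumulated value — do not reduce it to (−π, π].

(15.5342, 0.0918, 3.1459, 11.4150)

after step 1 (δ=0.24, a=-0.0): (17.761292, -0.413736, 2.878444, 11.400000)
after step 2 (δ=0.06, a=-2.3): (17.210914, -0.265467, 2.895565, 11.285000)
after step 3 (δ=-0.05, a=3.4): (16.663655, -0.128042, 2.881447, 11.455000)
after step 4 (δ=0.44, a=3.1): (16.110177, 0.019282, 3.016267, 11.610000)
after step 5 (δ=0.42, a=-3.9): (15.534230, 0.091843, 3.145884, 11.415000)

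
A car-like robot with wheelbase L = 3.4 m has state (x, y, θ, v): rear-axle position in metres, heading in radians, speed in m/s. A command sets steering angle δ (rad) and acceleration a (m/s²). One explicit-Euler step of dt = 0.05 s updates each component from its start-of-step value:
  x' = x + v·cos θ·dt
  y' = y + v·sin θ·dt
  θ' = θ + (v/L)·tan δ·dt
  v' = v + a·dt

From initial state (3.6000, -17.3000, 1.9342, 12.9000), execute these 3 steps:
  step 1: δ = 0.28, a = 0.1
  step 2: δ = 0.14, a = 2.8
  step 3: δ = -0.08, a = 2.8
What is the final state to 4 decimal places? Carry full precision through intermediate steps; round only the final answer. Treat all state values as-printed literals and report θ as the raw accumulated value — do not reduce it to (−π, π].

(2.8282, -15.5186, 2.0001, 13.1850)

after step 1 (δ=0.28, a=0.1): (3.370730, -16.697123, 1.988751, 12.905000)
after step 2 (δ=0.14, a=2.8): (3.108828, -16.107416, 2.015495, 13.045000)
after step 3 (δ=-0.08, a=2.8): (2.828239, -15.518603, 2.000115, 13.185000)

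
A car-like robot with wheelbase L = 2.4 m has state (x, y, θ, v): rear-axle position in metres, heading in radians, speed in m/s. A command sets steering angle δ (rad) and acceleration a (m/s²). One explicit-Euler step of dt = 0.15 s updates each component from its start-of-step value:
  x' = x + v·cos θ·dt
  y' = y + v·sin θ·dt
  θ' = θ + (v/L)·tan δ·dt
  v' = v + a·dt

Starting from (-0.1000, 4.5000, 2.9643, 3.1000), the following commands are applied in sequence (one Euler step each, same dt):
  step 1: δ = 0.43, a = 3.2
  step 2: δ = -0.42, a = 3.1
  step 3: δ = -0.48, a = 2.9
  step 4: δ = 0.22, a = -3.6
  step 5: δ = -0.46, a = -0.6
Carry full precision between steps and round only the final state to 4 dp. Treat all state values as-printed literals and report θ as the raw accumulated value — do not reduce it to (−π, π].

after step 1 (δ=0.43, a=3.2): (-0.557711, 4.582010, 3.053158, 3.580000)
after step 2 (δ=-0.42, a=3.1): (-1.092613, 4.629437, 2.953237, 4.045000)
after step 3 (δ=-0.48, a=2.9): (-1.688631, 4.743048, 2.821620, 4.480000)
after step 4 (δ=0.22, a=-3.6): (-2.326523, 4.954419, 2.884234, 3.940000)
after step 5 (δ=-0.46, a=-0.6): (-2.898059, 5.104844, 2.762229, 3.850000)

(-2.8981, 5.1048, 2.7622, 3.8500)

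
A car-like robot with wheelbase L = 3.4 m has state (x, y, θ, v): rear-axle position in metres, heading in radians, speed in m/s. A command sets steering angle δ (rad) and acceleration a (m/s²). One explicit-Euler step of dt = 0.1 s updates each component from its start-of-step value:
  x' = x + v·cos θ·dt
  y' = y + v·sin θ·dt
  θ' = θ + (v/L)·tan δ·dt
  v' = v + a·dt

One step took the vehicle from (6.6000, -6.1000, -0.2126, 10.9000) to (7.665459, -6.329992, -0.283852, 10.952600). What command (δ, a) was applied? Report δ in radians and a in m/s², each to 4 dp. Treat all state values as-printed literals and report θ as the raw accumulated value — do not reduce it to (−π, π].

a = (v'−v)/dt = (0.052600)/0.1 = 0.5260
Δθ = θ'−θ = -0.071252;  (v·dt/L) = 10.9000·0.1/3.4 = 0.320588
tan δ = Δθ·L/(v·dt) = -0.222254  →  δ = -0.2187

δ = -0.2187, a = 0.5260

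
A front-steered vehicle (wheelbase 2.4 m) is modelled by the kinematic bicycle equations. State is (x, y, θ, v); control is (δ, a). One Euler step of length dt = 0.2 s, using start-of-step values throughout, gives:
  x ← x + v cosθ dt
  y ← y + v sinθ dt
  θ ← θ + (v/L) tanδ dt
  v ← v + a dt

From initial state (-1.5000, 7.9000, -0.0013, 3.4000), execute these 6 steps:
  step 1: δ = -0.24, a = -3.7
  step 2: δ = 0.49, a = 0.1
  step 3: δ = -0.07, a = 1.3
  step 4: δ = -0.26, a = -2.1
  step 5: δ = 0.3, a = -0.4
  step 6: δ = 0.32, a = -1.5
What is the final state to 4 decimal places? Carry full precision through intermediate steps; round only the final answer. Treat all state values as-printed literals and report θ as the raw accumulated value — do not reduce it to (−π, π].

(1.8252, 7.9046, 0.0991, 2.1400)

after step 1 (δ=-0.24, a=-3.7): (-0.820001, 7.899116, -0.070636, 2.660000)
after step 2 (δ=0.49, a=0.1): (-0.289327, 7.861569, 0.047598, 2.680000)
after step 3 (δ=-0.07, a=1.3): (0.246066, 7.887072, 0.031939, 2.940000)
after step 4 (δ=-0.26, a=-2.1): (0.833766, 7.905849, -0.033236, 2.520000)
after step 5 (δ=0.3, a=-0.4): (1.337487, 7.889101, 0.031724, 2.440000)
after step 6 (δ=0.32, a=-1.5): (1.825242, 7.904579, 0.099107, 2.140000)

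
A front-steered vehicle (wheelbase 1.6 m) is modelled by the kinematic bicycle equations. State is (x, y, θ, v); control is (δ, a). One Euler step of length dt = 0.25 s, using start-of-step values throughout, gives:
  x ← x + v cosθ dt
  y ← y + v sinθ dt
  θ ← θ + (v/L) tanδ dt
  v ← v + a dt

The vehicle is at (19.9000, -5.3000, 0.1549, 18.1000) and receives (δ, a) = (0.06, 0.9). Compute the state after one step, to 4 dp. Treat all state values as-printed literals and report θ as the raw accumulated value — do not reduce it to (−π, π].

(24.3708, -4.6019, 0.3248, 18.3250)

x' = 19.9000 + 18.1000·cos(0.1549)·0.25 = 24.3708
y' = -5.3000 + 18.1000·sin(0.1549)·0.25 = -4.6019
θ' = 0.1549 + (18.1000/1.6)·tan(0.06)·0.25 = 0.3248
v' = 18.1000 + 0.9000·0.25 = 18.3250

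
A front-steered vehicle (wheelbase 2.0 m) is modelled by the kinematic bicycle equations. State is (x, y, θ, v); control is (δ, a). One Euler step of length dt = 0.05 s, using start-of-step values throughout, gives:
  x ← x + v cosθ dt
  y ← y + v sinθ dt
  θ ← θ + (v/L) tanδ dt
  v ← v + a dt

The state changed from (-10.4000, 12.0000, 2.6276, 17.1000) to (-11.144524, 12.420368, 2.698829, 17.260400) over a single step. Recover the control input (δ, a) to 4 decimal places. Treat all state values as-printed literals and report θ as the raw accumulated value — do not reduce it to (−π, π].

δ = 0.1651, a = 3.2080

a = (v'−v)/dt = (0.160400)/0.05 = 3.2080
Δθ = θ'−θ = 0.071229;  (v·dt/L) = 17.1000·0.05/2.0 = 0.427500
tan δ = Δθ·L/(v·dt) = 0.166618  →  δ = 0.1651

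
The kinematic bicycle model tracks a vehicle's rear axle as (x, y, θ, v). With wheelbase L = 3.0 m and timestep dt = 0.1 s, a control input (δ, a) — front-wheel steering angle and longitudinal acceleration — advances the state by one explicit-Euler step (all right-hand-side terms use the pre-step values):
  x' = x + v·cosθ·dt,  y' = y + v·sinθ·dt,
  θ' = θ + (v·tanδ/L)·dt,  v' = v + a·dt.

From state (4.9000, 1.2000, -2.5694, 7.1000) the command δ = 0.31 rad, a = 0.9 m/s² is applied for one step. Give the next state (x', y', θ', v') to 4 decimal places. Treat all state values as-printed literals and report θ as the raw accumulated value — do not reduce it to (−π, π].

x' = 4.9000 + 7.1000·cos(-2.5694)·0.1 = 4.3031
y' = 1.2000 + 7.1000·sin(-2.5694)·0.1 = 0.8156
θ' = -2.5694 + (7.1000/3.0)·tan(0.31)·0.1 = -2.4936
v' = 7.1000 + 0.9000·0.1 = 7.1900

(4.3031, 0.8156, -2.4936, 7.1900)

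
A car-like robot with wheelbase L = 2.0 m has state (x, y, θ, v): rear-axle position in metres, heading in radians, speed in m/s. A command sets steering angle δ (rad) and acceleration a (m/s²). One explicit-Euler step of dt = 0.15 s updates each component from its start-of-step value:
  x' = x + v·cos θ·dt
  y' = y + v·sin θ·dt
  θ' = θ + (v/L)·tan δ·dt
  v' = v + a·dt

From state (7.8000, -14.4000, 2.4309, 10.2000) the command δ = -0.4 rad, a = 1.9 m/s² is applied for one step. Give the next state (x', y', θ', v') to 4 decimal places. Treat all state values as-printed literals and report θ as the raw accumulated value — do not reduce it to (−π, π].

x' = 7.8000 + 10.2000·cos(2.4309)·0.15 = 6.6404
y' = -14.4000 + 10.2000·sin(2.4309)·0.15 = -13.4019
θ' = 2.4309 + (10.2000/2.0)·tan(-0.4)·0.15 = 2.1075
v' = 10.2000 + 1.9000·0.15 = 10.4850

(6.6404, -13.4019, 2.1075, 10.4850)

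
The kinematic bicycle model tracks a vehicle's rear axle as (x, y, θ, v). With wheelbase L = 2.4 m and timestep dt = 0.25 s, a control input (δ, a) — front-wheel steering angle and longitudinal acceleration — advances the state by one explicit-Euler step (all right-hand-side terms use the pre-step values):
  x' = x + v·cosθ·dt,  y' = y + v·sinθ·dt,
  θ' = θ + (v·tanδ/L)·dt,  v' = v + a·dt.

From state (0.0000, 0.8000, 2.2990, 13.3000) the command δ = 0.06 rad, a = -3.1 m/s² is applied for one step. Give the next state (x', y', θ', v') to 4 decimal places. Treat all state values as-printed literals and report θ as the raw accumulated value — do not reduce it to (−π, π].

x' = 0.0000 + 13.3000·cos(2.2990)·0.25 = -2.2129
y' = 0.8000 + 13.3000·sin(2.2990)·0.25 = 3.2817
θ' = 2.2990 + (13.3000/2.4)·tan(0.06)·0.25 = 2.3822
v' = 13.3000 − 3.1000·0.25 = 12.5250

(-2.2129, 3.2817, 2.3822, 12.5250)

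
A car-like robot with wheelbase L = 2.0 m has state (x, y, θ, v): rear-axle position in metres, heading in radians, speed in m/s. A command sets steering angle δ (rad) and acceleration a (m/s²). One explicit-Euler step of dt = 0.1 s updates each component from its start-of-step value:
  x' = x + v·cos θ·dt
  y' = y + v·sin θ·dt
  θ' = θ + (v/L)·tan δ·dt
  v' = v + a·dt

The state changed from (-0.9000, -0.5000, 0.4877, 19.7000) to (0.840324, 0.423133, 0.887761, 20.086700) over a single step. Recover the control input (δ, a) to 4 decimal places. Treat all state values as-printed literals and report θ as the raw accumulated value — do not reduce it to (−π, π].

a = (v'−v)/dt = (0.386700)/0.1 = 3.8670
Δθ = θ'−θ = 0.400061;  (v·dt/L) = 19.7000·0.1/2.0 = 0.985000
tan δ = Δθ·L/(v·dt) = 0.406153  →  δ = 0.3858

δ = 0.3858, a = 3.8670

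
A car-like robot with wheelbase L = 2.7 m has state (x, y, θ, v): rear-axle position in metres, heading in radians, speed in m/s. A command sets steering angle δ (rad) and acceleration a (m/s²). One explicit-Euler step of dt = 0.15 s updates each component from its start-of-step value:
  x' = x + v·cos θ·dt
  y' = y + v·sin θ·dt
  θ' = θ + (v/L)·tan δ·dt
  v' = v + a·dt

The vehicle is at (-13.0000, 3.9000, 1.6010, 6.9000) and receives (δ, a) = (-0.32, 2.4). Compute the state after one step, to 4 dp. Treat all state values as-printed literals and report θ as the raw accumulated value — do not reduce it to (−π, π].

x' = -13.0000 + 6.9000·cos(1.6010)·0.15 = -13.0313
y' = 3.9000 + 6.9000·sin(1.6010)·0.15 = 4.9345
θ' = 1.6010 + (6.9000/2.7)·tan(-0.32)·0.15 = 1.4740
v' = 6.9000 + 2.4000·0.15 = 7.2600

(-13.0313, 4.9345, 1.4740, 7.2600)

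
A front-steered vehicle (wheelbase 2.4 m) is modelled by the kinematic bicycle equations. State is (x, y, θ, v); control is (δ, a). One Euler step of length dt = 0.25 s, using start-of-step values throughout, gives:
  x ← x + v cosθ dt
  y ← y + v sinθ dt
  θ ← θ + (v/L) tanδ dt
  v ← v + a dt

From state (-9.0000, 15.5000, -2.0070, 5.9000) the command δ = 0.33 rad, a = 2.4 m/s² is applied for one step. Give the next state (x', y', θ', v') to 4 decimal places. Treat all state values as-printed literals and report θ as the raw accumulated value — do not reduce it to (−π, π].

x' = -9.0000 + 5.9000·cos(-2.0070)·0.25 = -9.6232
y' = 15.5000 + 5.9000·sin(-2.0070)·0.25 = 14.1631
θ' = -2.0070 + (5.9000/2.4)·tan(0.33)·0.25 = -1.7965
v' = 5.9000 + 2.4000·0.25 = 6.5000

(-9.6232, 14.1631, -1.7965, 6.5000)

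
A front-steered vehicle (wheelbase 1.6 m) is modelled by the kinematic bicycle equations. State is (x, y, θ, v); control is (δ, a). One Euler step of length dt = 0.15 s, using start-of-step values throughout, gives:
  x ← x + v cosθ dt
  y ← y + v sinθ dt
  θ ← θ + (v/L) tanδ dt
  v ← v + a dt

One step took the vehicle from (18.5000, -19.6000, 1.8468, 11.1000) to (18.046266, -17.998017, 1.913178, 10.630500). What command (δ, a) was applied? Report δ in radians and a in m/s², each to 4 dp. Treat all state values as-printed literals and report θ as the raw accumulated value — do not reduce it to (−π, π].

δ = 0.0637, a = -3.1300

a = (v'−v)/dt = (-0.469500)/0.15 = -3.1300
Δθ = θ'−θ = 0.066378;  (v·dt/L) = 11.1000·0.15/1.6 = 1.040625
tan δ = Δθ·L/(v·dt) = 0.063787  →  δ = 0.0637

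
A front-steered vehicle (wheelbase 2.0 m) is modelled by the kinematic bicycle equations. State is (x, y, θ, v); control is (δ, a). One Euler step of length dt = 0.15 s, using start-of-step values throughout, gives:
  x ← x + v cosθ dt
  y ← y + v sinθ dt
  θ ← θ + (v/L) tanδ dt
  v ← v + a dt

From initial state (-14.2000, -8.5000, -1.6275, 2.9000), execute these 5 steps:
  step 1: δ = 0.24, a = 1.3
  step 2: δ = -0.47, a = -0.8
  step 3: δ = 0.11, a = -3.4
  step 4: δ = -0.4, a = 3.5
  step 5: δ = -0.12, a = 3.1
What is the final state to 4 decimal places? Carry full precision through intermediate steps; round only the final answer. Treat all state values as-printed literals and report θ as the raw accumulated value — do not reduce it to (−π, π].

(-14.3941, -10.6512, -1.7727, 3.4550)

after step 1 (δ=0.24, a=1.3): (-14.224653, -8.934301, -1.574274, 3.095000)
after step 2 (δ=-0.47, a=-0.8): (-14.226267, -9.398548, -1.692186, 2.975000)
after step 3 (δ=0.11, a=-3.4): (-14.280305, -9.841514, -1.667542, 2.465000)
after step 4 (δ=-0.4, a=3.5): (-14.316021, -10.209535, -1.745706, 2.990000)
after step 5 (δ=-0.12, a=3.1): (-14.394068, -10.651192, -1.772746, 3.455000)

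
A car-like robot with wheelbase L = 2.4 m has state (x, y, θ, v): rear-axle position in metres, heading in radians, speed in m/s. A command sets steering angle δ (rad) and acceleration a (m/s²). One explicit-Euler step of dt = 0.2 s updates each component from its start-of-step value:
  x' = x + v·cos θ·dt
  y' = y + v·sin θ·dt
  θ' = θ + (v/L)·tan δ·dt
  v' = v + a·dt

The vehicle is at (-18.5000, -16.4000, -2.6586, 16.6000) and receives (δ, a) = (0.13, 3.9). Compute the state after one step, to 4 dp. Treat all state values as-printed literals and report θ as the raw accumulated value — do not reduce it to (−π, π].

(-21.4402, -17.9419, -2.4777, 17.3800)

x' = -18.5000 + 16.6000·cos(-2.6586)·0.2 = -21.4402
y' = -16.4000 + 16.6000·sin(-2.6586)·0.2 = -17.9419
θ' = -2.6586 + (16.6000/2.4)·tan(0.13)·0.2 = -2.4777
v' = 16.6000 + 3.9000·0.2 = 17.3800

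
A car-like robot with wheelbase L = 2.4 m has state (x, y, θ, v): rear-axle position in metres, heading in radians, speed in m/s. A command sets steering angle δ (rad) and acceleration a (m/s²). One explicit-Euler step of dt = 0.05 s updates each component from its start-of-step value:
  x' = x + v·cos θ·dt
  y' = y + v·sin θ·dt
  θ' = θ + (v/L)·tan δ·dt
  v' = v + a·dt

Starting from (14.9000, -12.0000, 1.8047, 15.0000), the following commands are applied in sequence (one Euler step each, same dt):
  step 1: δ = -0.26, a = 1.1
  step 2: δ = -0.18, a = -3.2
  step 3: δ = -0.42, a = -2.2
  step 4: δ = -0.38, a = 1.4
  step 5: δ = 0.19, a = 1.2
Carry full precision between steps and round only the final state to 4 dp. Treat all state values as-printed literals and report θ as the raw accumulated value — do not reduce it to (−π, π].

after step 1 (δ=-0.26, a=1.1): (14.726168, -11.270423, 1.721568, 15.055000)
after step 2 (δ=-0.18, a=-3.2): (14.613103, -10.526213, 1.664494, 14.895000)
after step 3 (δ=-0.42, a=-2.2): (14.543424, -9.784730, 1.525917, 14.785000)
after step 4 (δ=-0.38, a=1.4): (14.576590, -9.046224, 1.402890, 14.855000)
after step 5 (δ=0.19, a=1.2): (14.700717, -8.313919, 1.462409, 14.915000)

(14.7007, -8.3139, 1.4624, 14.9150)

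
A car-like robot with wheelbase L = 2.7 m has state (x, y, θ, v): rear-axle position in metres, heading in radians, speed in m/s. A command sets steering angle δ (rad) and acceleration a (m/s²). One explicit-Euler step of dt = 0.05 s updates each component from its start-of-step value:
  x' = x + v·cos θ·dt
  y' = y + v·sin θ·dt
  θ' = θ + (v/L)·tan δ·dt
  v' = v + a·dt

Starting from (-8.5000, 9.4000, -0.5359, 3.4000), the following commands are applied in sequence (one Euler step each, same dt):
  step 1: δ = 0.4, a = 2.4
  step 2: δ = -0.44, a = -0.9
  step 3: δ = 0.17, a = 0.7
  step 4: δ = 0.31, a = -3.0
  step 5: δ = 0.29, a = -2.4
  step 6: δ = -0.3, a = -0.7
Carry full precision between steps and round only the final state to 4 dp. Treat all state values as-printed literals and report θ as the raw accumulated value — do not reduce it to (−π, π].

(-7.6099, 8.8916, -0.5081, 3.2050)

after step 1 (δ=0.4, a=2.4): (-8.353832, 9.313195, -0.509280, 3.520000)
after step 2 (δ=-0.44, a=-0.9): (-8.200168, 9.227387, -0.539968, 3.475000)
after step 3 (δ=0.17, a=0.7): (-8.051138, 9.138061, -0.528921, 3.510000)
after step 4 (δ=0.31, a=-3.0): (-7.899619, 9.049503, -0.508100, 3.360000)
after step 5 (δ=0.29, a=-2.4): (-7.752843, 8.967768, -0.489532, 3.240000)
after step 6 (δ=-0.3, a=-0.7): (-7.609869, 8.891593, -0.508092, 3.205000)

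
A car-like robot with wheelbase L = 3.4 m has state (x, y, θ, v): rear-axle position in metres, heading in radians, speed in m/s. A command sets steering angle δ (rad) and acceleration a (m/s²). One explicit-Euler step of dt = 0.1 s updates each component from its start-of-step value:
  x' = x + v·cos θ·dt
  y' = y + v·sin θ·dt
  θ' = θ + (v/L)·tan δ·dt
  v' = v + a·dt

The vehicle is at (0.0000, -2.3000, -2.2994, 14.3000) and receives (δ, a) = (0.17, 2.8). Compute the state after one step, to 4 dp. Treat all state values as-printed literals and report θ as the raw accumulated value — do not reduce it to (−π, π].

(-0.9521, -3.3669, -2.2272, 14.5800)

x' = 0.0000 + 14.3000·cos(-2.2994)·0.1 = -0.9521
y' = -2.3000 + 14.3000·sin(-2.2994)·0.1 = -3.3669
θ' = -2.2994 + (14.3000/3.4)·tan(0.17)·0.1 = -2.2272
v' = 14.3000 + 2.8000·0.1 = 14.5800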